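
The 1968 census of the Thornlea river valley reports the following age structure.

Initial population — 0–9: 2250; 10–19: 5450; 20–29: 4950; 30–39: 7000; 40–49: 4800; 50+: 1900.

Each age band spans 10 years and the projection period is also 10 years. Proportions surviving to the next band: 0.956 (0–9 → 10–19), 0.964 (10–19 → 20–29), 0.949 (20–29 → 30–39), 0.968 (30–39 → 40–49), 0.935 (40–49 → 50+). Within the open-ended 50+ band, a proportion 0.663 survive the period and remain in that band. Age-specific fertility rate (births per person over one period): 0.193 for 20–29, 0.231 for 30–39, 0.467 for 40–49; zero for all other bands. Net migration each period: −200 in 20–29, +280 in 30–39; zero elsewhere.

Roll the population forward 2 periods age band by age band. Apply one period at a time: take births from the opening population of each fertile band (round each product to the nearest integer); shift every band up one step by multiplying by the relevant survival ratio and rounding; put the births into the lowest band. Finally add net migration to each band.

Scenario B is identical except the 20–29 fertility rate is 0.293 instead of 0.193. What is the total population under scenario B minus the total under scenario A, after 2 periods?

[period 1]
Births: 4950 × 0.193 = 955  |  7000 × 0.231 = 1617  |  4800 × 0.467 = 2242 → total 4814
10–19: 2250 × 0.956 = 2151
20–29: 5450 × 0.964 = 5254
30–39: 4950 × 0.949 = 4698
40–49: 7000 × 0.968 = 6776
50+: 4800 × 0.935 + 1900 × 0.663 = 4488 + 1260 = 5748
Net migration: 20–29 − 200 → 5054; 30–39 + 280 → 4978
→ [4814, 2151, 5054, 4978, 6776, 5748]
[period 2]
Births: 5054 × 0.193 = 975  |  4978 × 0.231 = 1150  |  6776 × 0.467 = 3164 → total 5289
10–19: 4814 × 0.956 = 4602
20–29: 2151 × 0.964 = 2074
30–39: 5054 × 0.949 = 4796
40–49: 4978 × 0.968 = 4819
50+: 6776 × 0.935 + 5748 × 0.663 = 6336 + 3811 = 10147
Net migration: 20–29 − 200 → 1874; 30–39 + 280 → 5076
→ [5289, 4602, 1874, 5076, 4819, 10147]
Scenario A total after 2 periods: 31807
Scenario B projection —
[period 1]
Births: 4950 × 0.293 = 1450  |  7000 × 0.231 = 1617  |  4800 × 0.467 = 2242 → total 5309
10–19: 2250 × 0.956 = 2151
20–29: 5450 × 0.964 = 5254
30–39: 4950 × 0.949 = 4698
40–49: 7000 × 0.968 = 6776
50+: 4800 × 0.935 + 1900 × 0.663 = 4488 + 1260 = 5748
Net migration: 20–29 − 200 → 5054; 30–39 + 280 → 4978
→ [5309, 2151, 5054, 4978, 6776, 5748]
[period 2]
Births: 5054 × 0.293 = 1481  |  4978 × 0.231 = 1150  |  6776 × 0.467 = 3164 → total 5795
10–19: 5309 × 0.956 = 5075
20–29: 2151 × 0.964 = 2074
30–39: 5054 × 0.949 = 4796
40–49: 4978 × 0.968 = 4819
50+: 6776 × 0.935 + 5748 × 0.663 = 6336 + 3811 = 10147
Net migration: 20–29 − 200 → 1874; 30–39 + 280 → 5076
→ [5795, 5075, 1874, 5076, 4819, 10147]
Scenario B total after 2 periods: 32786
Difference B − A = 32786 − 31807 = 979

979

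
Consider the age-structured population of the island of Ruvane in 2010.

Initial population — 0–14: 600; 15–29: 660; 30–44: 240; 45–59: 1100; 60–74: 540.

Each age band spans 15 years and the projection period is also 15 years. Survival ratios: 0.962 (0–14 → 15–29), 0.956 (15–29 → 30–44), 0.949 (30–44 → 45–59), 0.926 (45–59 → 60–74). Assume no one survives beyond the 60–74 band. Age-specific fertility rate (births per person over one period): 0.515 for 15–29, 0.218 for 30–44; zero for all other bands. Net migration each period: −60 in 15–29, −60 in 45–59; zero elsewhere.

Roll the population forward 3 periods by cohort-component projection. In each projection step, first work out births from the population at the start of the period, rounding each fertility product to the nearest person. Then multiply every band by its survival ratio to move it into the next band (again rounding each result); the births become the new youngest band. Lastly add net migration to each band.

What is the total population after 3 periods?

1811

(Bands numbered youngest = 1 to oldest = 5.)
— Period 1 —
Births: 660 × 0.515 = 340  |  240 × 0.218 = 52 → total 392
Band 2: 600 × 0.962 = 577
Band 3: 660 × 0.956 = 631
Band 4: 240 × 0.949 = 228
Band 5: 1100 × 0.926 = 1019
Net migration: Band 2 − 60 → 517; Band 4 − 60 → 168
Giving 392 / 517 / 631 / 168 / 1019.
— Period 2 —
Births: 517 × 0.515 = 266  |  631 × 0.218 = 138 → total 404
Band 2: 392 × 0.962 = 377
Band 3: 517 × 0.956 = 494
Band 4: 631 × 0.949 = 599
Band 5: 168 × 0.926 = 156
Net migration: Band 2 − 60 → 317; Band 4 − 60 → 539
Giving 404 / 317 / 494 / 539 / 156.
— Period 3 —
Births: 317 × 0.515 = 163  |  494 × 0.218 = 108 → total 271
Band 2: 404 × 0.962 = 389
Band 3: 317 × 0.956 = 303
Band 4: 494 × 0.949 = 469
Band 5: 539 × 0.926 = 499
Net migration: Band 2 − 60 → 329; Band 4 − 60 → 409
Giving 271 / 329 / 303 / 409 / 499.
Total after period 3: 271 + 329 + 303 + 409 + 499 = 1811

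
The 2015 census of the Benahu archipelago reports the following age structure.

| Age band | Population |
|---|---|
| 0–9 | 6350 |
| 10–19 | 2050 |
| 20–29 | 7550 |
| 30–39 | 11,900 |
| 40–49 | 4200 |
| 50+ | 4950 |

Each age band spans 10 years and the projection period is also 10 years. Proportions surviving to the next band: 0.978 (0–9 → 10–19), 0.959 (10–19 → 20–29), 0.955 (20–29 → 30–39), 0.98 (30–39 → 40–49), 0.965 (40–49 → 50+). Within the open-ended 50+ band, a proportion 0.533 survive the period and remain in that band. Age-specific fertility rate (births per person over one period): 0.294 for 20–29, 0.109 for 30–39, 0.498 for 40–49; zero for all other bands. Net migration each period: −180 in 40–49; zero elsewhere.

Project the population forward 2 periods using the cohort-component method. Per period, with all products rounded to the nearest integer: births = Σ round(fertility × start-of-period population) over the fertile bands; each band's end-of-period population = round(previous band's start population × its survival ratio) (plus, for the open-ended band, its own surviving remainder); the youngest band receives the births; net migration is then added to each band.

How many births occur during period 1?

5609

— Period 1 —
Births: 7550 × 0.294 = 2220 ; 11900 × 0.109 = 1297 ; 4200 × 0.498 = 2092 → 5609
10–19: 6350 × 0.978 = 6210
20–29: 2050 × 0.959 = 1966
30–39: 7550 × 0.955 = 7210
40–49: 11900 × 0.98 = 11662
50+: 4200 × 0.965 + 4950 × 0.533 = 4053 + 2638 = 6691
Net migration: 40–49 − 180 → 11482
→ [5609, 6210, 1966, 7210, 11482, 6691]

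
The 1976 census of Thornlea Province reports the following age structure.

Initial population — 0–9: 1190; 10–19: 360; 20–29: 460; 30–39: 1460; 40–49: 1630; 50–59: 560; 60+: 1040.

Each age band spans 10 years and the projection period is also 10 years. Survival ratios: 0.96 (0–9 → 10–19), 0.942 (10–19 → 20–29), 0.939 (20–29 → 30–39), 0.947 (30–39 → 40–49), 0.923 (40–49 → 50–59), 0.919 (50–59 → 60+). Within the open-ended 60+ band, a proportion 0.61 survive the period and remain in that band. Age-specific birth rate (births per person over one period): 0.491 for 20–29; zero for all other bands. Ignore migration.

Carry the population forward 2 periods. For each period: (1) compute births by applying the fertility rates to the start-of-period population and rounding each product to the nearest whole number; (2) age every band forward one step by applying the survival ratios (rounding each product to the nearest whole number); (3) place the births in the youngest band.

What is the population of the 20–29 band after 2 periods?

1076

After projecting period 1:
Births: 460 × 0.491 = 226
10–19: 1190 × 0.96 = 1142
20–29: 360 × 0.942 = 339
30–39: 460 × 0.939 = 432
40–49: 1460 × 0.947 = 1383
50–59: 1630 × 0.923 = 1504
60+: 560 × 0.919 + 1040 × 0.61 = 515 + 634 = 1149
Giving 226 / 1142 / 339 / 432 / 1383 / 1504 / 1149.
After projecting period 2:
Births: 339 × 0.491 = 166
10–19: 226 × 0.96 = 217
20–29: 1142 × 0.942 = 1076
30–39: 339 × 0.939 = 318
40–49: 432 × 0.947 = 409
50–59: 1383 × 0.923 = 1277
60+: 1504 × 0.919 + 1149 × 0.61 = 1382 + 701 = 2083
Giving 166 / 217 / 1076 / 318 / 409 / 1277 / 2083.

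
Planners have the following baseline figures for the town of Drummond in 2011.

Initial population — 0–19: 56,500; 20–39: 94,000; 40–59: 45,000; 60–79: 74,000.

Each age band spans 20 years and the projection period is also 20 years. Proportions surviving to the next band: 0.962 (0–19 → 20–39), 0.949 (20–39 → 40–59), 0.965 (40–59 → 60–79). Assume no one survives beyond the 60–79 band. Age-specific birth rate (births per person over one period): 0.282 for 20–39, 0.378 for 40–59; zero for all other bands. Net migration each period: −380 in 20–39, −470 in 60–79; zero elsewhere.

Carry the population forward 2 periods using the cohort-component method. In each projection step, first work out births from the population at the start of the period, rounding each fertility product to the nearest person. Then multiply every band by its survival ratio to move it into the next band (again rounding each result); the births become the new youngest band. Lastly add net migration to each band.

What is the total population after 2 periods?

Call the groups 1 to 4, youngest first.
[period 1]
Births: 94000 × 0.282 = 26508 ; 45000 × 0.378 = 17010 ⇒ total 43518
Group 2: 56500 × 0.962 = 54353
Group 3: 94000 × 0.949 = 89206
Group 4: 45000 × 0.965 = 43425
Net migration: Group 2 − 380 → 53973; Group 4 − 470 → 42955
→ [43518, 53973, 89206, 42955]
[period 2]
Births: 53973 × 0.282 = 15220 ; 89206 × 0.378 = 33720 ⇒ total 48940
Group 2: 43518 × 0.962 = 41864
Group 3: 53973 × 0.949 = 51220
Group 4: 89206 × 0.965 = 86084
Net migration: Group 2 − 380 → 41484; Group 4 − 470 → 85614
→ [48940, 41484, 51220, 85614]
Total after period 2: 48940 + 41484 + 51220 + 85614 = 227258

227258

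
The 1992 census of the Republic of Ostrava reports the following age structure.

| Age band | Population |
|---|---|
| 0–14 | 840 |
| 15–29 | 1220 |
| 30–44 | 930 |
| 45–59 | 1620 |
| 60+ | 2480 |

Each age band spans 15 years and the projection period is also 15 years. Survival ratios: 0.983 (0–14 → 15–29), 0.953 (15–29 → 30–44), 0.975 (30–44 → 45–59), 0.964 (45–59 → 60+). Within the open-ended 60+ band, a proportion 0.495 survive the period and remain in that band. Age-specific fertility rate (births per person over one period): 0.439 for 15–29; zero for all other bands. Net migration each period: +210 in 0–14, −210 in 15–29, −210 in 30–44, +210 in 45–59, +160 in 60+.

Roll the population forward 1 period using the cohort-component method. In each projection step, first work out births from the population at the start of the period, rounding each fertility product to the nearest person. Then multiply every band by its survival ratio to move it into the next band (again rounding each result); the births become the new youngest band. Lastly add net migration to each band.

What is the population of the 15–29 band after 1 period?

616

Numbering the groups 1..5 from youngest to oldest:
[period 1]
Births: 1220 × 0.439 = 536
Group 2: 840 × 0.983 = 826
Group 3: 1220 × 0.953 = 1163
Group 4: 930 × 0.975 = 907
Group 5: 1620 × 0.964 + 2480 × 0.495 = 1562 + 1228 = 2790
Net migration: Group 1 + 210 → 746; Group 2 − 210 → 616; Group 3 − 210 → 953; Group 4 + 210 → 1117; Group 5 + 160 → 2950
End of period: [746, 616, 953, 1117, 2950]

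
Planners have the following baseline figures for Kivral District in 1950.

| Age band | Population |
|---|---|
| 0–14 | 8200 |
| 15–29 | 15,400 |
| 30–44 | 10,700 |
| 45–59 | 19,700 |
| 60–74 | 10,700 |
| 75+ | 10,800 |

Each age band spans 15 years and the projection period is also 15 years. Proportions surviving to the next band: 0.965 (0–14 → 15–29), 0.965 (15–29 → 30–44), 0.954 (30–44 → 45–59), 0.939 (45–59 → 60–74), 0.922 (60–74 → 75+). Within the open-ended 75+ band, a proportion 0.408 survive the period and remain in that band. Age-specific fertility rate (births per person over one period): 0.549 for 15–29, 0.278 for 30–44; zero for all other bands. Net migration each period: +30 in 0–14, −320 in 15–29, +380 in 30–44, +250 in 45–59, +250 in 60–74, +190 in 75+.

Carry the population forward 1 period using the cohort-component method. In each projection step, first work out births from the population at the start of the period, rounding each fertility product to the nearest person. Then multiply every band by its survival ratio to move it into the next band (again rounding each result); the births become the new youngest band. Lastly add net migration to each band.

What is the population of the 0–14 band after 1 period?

Numbering the bands 1..6 from youngest to oldest:
[period 1]
Births: 15400 × 0.549 = 8455, 10700 × 0.278 = 2975 → total 11430
Band 2: 8200 × 0.965 = 7913
Band 3: 15400 × 0.965 = 14861
Band 4: 10700 × 0.954 = 10208
Band 5: 19700 × 0.939 = 18498
Band 6: 10700 × 0.922 + 10800 × 0.408 = 9865 + 4406 = 14271
Net migration: Band 1 + 30 → 11460; Band 2 − 320 → 7593; Band 3 + 380 → 15241; Band 4 + 250 → 10458; Band 5 + 250 → 18748; Band 6 + 190 → 14461
End of period: [11460, 7593, 15241, 10458, 18748, 14461]

11460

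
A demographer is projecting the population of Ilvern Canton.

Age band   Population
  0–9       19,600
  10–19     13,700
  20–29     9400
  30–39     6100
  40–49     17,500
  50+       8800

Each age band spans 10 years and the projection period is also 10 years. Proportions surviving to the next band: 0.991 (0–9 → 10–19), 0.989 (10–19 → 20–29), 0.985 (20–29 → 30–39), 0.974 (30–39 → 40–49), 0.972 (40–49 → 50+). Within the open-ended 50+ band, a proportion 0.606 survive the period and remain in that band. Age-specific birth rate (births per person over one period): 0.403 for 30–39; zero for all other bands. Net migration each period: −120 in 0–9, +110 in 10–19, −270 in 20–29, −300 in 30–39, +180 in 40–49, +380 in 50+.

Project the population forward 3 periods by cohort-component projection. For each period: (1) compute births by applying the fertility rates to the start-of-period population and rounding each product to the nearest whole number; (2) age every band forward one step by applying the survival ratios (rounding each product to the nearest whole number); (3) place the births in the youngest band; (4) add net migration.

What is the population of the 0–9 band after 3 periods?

(Groups numbered youngest = 1 to oldest = 6.)
After projecting period 1:
Births: 6100 × 0.403 = 2458
Group 2: 19600 × 0.991 = 19424
Group 3: 13700 × 0.989 = 13549
Group 4: 9400 × 0.985 = 9259
Group 5: 6100 × 0.974 = 5941
Group 6: 17500 × 0.972 + 8800 × 0.606 = 17010 + 5333 = 22343
Net migration: Group 1 − 120 → 2338; Group 2 + 110 → 19534; Group 3 − 270 → 13279; Group 4 − 300 → 8959; Group 5 + 180 → 6121; Group 6 + 380 → 22723
Population now: 0–9=2338, 10–19=19534, 20–29=13279, 30–39=8959, 40–49=6121, 50+=22723
After projecting period 2:
Births: 8959 × 0.403 = 3610
Group 2: 2338 × 0.991 = 2317
Group 3: 19534 × 0.989 = 19319
Group 4: 13279 × 0.985 = 13080
Group 5: 8959 × 0.974 = 8726
Group 6: 6121 × 0.972 + 22723 × 0.606 = 5950 + 13770 = 19720
Net migration: Group 1 − 120 → 3490; Group 2 + 110 → 2427; Group 3 − 270 → 19049; Group 4 − 300 → 12780; Group 5 + 180 → 8906; Group 6 + 380 → 20100
Population now: 0–9=3490, 10–19=2427, 20–29=19049, 30–39=12780, 40–49=8906, 50+=20100
After projecting period 3:
Births: 12780 × 0.403 = 5150
Group 2: 3490 × 0.991 = 3459
Group 3: 2427 × 0.989 = 2400
Group 4: 19049 × 0.985 = 18763
Group 5: 12780 × 0.974 = 12448
Group 6: 8906 × 0.972 + 20100 × 0.606 = 8657 + 12181 = 20838
Net migration: Group 1 − 120 → 5030; Group 2 + 110 → 3569; Group 3 − 270 → 2130; Group 4 − 300 → 18463; Group 5 + 180 → 12628; Group 6 + 380 → 21218
Population now: 0–9=5030, 10–19=3569, 20–29=2130, 30–39=18463, 40–49=12628, 50+=21218

5030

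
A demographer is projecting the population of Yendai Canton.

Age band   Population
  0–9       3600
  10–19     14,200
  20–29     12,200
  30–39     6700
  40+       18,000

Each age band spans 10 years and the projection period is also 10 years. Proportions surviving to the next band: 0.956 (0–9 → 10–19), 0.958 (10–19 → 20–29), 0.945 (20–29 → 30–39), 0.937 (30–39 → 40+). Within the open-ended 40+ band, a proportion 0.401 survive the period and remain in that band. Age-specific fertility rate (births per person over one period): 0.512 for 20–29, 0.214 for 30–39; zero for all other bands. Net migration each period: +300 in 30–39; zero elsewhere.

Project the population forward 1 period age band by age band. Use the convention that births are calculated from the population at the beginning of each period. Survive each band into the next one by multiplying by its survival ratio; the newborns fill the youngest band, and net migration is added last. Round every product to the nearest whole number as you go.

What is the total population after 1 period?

50051

(Groups numbered youngest = 1 to oldest = 5.)
— Period 1 —
Births: 12200 × 0.512 = 6246  |  6700 × 0.214 = 1434 ⇒ total 7680
Group 2: 3600 × 0.956 = 3442
Group 3: 14200 × 0.958 = 13604
Group 4: 12200 × 0.945 = 11529
Group 5: 6700 × 0.937 + 18000 × 0.401 = 6278 + 7218 = 13496
Net migration: Group 4 + 300 → 11829
→ [7680, 3442, 13604, 11829, 13496]
Total after period 1: 7680 + 3442 + 13604 + 11829 + 13496 = 50051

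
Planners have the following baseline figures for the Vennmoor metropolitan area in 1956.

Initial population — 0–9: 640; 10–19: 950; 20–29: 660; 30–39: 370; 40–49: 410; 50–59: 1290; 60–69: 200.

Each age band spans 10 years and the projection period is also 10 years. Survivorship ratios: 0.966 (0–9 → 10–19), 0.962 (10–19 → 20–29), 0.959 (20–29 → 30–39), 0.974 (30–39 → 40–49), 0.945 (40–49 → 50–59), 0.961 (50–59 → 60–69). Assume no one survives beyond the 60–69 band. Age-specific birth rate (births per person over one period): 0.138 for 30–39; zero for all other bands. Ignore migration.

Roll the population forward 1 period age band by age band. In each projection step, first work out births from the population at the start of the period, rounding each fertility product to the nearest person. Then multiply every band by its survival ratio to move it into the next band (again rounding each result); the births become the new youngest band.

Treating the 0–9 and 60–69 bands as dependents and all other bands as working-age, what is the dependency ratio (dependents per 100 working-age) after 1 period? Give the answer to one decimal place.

Let band 1 be 0–9 through band 7 = 60–69.
After projecting period 1:
Births: 370 × 0.138 = 51
Band 2: 640 × 0.966 = 618
Band 3: 950 × 0.962 = 914
Band 4: 660 × 0.959 = 633
Band 5: 370 × 0.974 = 360
Band 6: 410 × 0.945 = 387
Band 7: 1290 × 0.961 = 1240
Giving 51 / 618 / 914 / 633 / 360 / 387 / 1240.
Dependents (band 0–9 + band 60–69) = 51 + 1240 = 1291; working-age = 2912; ratio = 1291/2912 × 100 = 44.3

44.3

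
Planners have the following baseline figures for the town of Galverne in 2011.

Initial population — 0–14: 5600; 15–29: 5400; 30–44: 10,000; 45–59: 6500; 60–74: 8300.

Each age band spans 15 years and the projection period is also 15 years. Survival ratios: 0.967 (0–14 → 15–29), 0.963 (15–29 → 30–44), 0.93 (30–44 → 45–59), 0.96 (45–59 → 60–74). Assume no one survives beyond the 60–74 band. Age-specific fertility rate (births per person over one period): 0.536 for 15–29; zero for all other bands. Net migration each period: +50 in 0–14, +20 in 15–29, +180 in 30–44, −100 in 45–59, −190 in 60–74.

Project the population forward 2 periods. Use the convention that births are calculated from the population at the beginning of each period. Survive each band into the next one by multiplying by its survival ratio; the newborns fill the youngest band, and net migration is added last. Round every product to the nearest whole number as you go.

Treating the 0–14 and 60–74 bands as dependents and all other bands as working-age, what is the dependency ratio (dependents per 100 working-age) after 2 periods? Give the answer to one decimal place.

Let group 1 be 0–14 through group 5 = 60–74.
Period 1.
Births: 5400 * 0.536 = 2894
Group 2: 5600 * 0.967 = 5415
Group 3: 5400 * 0.963 = 5200
Group 4: 10000 * 0.93 = 9300
Group 5: 6500 * 0.96 = 6240
Net migration: Group 1 + 50 → 2944; Group 2 + 20 → 5435; Group 3 + 180 → 5380; Group 4 − 100 → 9200; Group 5 − 190 → 6050
→ [2944, 5435, 5380, 9200, 6050]
Period 2.
Births: 5435 * 0.536 = 2913
Group 2: 2944 * 0.967 = 2847
Group 3: 5435 * 0.963 = 5234
Group 4: 5380 * 0.93 = 5003
Group 5: 9200 * 0.96 = 8832
Net migration: Group 1 + 50 → 2963; Group 2 + 20 → 2867; Group 3 + 180 → 5414; Group 4 − 100 → 4903; Group 5 − 190 → 8642
→ [2963, 2867, 5414, 4903, 8642]
Dependents (band 0–14 + band 60–74) = 2963 + 8642 = 11605; working-age = 13184; ratio = 11605/13184 × 100 = 88.0

88.0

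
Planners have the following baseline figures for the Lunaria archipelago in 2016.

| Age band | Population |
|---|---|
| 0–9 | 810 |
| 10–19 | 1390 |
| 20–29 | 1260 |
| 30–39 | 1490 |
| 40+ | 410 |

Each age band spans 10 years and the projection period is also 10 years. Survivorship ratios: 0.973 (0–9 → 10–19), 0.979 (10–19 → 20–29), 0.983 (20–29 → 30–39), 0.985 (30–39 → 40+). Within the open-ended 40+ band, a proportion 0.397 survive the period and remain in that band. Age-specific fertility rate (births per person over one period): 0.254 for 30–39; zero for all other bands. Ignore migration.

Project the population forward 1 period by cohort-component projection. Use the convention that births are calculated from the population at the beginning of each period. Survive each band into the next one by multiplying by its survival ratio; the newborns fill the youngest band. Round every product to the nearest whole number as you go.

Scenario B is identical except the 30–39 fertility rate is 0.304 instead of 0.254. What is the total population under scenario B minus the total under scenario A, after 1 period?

75

(Groups numbered youngest = 1 to oldest = 5.)
[period 1]
Births: 1490 × 0.254 = 378
Group 2: 810 × 0.973 = 788
Group 3: 1390 × 0.979 = 1361
Group 4: 1260 × 0.983 = 1239
Group 5: 1490 × 0.985 + 410 × 0.397 = 1468 + 163 = 1631
Giving 378 / 788 / 1361 / 1239 / 1631.
Scenario A total after 1 period: 5397
Scenario B projection —
[period 1]
Births: 1490 × 0.304 = 453
Group 2: 810 × 0.973 = 788
Group 3: 1390 × 0.979 = 1361
Group 4: 1260 × 0.983 = 1239
Group 5: 1490 × 0.985 + 410 × 0.397 = 1468 + 163 = 1631
Giving 453 / 788 / 1361 / 1239 / 1631.
Scenario B total after 1 period: 5472
Difference B − A = 5472 − 5397 = 75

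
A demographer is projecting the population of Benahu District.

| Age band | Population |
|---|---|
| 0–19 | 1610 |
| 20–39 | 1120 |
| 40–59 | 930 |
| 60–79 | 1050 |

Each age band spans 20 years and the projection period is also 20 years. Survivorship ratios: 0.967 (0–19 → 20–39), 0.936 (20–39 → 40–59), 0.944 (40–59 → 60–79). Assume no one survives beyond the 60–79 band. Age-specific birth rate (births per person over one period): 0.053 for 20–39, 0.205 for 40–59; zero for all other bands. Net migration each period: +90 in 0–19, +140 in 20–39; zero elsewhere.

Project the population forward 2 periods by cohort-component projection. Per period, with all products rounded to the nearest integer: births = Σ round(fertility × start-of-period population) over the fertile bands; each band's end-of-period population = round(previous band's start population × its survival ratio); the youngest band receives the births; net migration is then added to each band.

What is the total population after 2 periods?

[period 1]
Births: 1120 * 0.053 = 59  |  930 * 0.205 = 191 → 250
20–39: 1610 * 0.967 = 1557
40–59: 1120 * 0.936 = 1048
60–79: 930 * 0.944 = 878
Net migration: 0–19 + 90 → 340; 20–39 + 140 → 1697
Giving 340 / 1697 / 1048 / 878.
[period 2]
Births: 1697 * 0.053 = 90  |  1048 * 0.205 = 215 → 305
20–39: 340 * 0.967 = 329
40–59: 1697 * 0.936 = 1588
60–79: 1048 * 0.944 = 989
Net migration: 0–19 + 90 → 395; 20–39 + 140 → 469
Giving 395 / 469 / 1588 / 989.
Total after period 2: 395 + 469 + 1588 + 989 = 3441

3441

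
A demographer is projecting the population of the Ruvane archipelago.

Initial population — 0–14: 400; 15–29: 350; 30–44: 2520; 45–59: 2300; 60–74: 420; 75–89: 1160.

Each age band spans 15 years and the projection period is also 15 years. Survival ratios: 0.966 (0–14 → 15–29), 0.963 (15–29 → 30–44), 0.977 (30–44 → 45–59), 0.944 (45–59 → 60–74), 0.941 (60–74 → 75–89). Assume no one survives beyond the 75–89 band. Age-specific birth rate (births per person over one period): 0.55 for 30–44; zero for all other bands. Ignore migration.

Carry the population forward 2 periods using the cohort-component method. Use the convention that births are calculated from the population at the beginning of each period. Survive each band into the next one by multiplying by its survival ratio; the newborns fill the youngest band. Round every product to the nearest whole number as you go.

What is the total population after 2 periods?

6592

After projecting period 1:
Births: 2520 × 0.55 = 1386
15–29: 400 × 0.966 = 386
30–44: 350 × 0.963 = 337
45–59: 2520 × 0.977 = 2462
60–74: 2300 × 0.944 = 2171
75–89: 420 × 0.941 = 395
→ [1386, 386, 337, 2462, 2171, 395]
After projecting period 2:
Births: 337 × 0.55 = 185
15–29: 1386 × 0.966 = 1339
30–44: 386 × 0.963 = 372
45–59: 337 × 0.977 = 329
60–74: 2462 × 0.944 = 2324
75–89: 2171 × 0.941 = 2043
→ [185, 1339, 372, 329, 2324, 2043]
Total after period 2: 185 + 1339 + 372 + 329 + 2324 + 2043 = 6592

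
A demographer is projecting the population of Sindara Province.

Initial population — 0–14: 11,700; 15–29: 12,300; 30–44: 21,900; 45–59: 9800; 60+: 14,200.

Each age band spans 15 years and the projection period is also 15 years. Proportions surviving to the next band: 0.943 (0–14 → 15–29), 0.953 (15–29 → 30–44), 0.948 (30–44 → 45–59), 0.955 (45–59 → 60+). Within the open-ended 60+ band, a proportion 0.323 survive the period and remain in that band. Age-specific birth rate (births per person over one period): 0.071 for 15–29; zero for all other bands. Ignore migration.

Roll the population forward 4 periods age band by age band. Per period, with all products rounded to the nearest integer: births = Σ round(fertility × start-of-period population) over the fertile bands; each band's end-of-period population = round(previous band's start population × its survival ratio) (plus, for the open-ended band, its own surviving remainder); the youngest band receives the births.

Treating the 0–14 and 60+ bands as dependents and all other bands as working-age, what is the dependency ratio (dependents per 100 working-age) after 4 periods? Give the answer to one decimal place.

1035.0

— Period 1 —
Births: 12300 * 0.071 = 873
15–29: 11700 * 0.943 = 11033
30–44: 12300 * 0.953 = 11722
45–59: 21900 * 0.948 = 20761
60+: 9800 * 0.955 + 14200 * 0.323 = 9359 + 4587 = 13946
Giving 873 / 11033 / 11722 / 20761 / 13946.
— Period 2 —
Births: 11033 * 0.071 = 783
15–29: 873 * 0.943 = 823
30–44: 11033 * 0.953 = 10514
45–59: 11722 * 0.948 = 11112
60+: 20761 * 0.955 + 13946 * 0.323 = 19827 + 4505 = 24332
Giving 783 / 823 / 10514 / 11112 / 24332.
— Period 3 —
Births: 823 * 0.071 = 58
15–29: 783 * 0.943 = 738
30–44: 823 * 0.953 = 784
45–59: 10514 * 0.948 = 9967
60+: 11112 * 0.955 + 24332 * 0.323 = 10612 + 7859 = 18471
Giving 58 / 738 / 784 / 9967 / 18471.
— Period 4 —
Births: 738 * 0.071 = 52
15–29: 58 * 0.943 = 55
30–44: 738 * 0.953 = 703
45–59: 784 * 0.948 = 743
60+: 9967 * 0.955 + 18471 * 0.323 = 9518 + 5966 = 15484
Giving 52 / 55 / 703 / 743 / 15484.
Dependents (band 0–14 + band 60+) = 52 + 15484 = 15536; working-age = 1501; ratio = 15536/1501 × 100 = 1035.0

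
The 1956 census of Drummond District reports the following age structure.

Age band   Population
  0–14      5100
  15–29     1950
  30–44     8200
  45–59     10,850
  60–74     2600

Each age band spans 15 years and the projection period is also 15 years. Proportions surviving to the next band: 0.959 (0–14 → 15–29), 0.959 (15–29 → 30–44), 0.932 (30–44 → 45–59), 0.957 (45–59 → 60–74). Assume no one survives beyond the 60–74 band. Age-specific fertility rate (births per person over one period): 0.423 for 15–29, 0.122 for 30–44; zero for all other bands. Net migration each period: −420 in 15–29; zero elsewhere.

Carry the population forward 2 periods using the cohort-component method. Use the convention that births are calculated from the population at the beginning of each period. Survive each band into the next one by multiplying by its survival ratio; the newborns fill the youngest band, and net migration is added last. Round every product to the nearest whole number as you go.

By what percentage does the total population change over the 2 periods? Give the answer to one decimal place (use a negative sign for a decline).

Call the groups 1 to 5, youngest first.
[period 1]
Births: 1950 * 0.423 = 825  |  8200 * 0.122 = 1000 ⇒ total 1825
Group 2: 5100 * 0.959 = 4891
Group 3: 1950 * 0.959 = 1870
Group 4: 8200 * 0.932 = 7642
Group 5: 10850 * 0.957 = 10383
Net migration: Group 2 − 420 → 4471
End of period: [1825, 4471, 1870, 7642, 10383]
[period 2]
Births: 4471 * 0.423 = 1891  |  1870 * 0.122 = 228 ⇒ total 2119
Group 2: 1825 * 0.959 = 1750
Group 3: 4471 * 0.959 = 4288
Group 4: 1870 * 0.932 = 1743
Group 5: 7642 * 0.957 = 7313
Net migration: Group 2 − 420 → 1330
End of period: [2119, 1330, 4288, 1743, 7313]
Total: 28700 → 16793; change = -11907; percentage change = -41.5%

-41.5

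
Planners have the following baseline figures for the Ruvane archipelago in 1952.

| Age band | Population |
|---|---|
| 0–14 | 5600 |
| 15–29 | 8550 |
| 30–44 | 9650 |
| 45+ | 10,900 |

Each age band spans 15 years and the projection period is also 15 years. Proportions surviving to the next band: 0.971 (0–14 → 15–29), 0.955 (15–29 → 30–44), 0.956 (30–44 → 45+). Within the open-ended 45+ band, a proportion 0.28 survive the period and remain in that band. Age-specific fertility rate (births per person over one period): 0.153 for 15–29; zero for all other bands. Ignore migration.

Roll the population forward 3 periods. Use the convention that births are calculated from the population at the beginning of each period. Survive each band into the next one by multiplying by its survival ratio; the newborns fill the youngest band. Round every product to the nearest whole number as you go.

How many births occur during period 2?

832

Numbering the bands 1..4 from youngest to oldest:
Period 1.
Births: 8550 * 0.153 = 1308
Band 2: 5600 * 0.971 = 5438
Band 3: 8550 * 0.955 = 8165
Band 4: 9650 * 0.956 + 10900 * 0.28 = 9225 + 3052 = 12277
End of period: [1308, 5438, 8165, 12277]
Period 2.
Births: 5438 * 0.153 = 832
Band 2: 1308 * 0.971 = 1270
Band 3: 5438 * 0.955 = 5193
Band 4: 8165 * 0.956 + 12277 * 0.28 = 7806 + 3438 = 11244
End of period: [832, 1270, 5193, 11244]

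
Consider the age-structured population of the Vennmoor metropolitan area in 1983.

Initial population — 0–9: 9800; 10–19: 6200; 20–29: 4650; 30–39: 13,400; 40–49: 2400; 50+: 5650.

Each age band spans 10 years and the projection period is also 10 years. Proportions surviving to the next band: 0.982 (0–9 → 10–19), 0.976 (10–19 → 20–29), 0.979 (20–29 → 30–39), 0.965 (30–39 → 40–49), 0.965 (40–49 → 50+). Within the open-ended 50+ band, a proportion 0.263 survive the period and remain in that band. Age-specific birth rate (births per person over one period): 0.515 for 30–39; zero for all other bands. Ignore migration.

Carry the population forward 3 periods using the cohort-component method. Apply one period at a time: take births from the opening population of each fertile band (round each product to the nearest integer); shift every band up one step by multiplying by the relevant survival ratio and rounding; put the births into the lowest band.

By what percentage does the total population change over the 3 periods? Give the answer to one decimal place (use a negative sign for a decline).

Let band 1 be 0–9 through band 6 = 50+.
— Period 1 —
Births: 13400 * 0.515 = 6901
Band 2: 9800 * 0.982 = 9624
Band 3: 6200 * 0.976 = 6051
Band 4: 4650 * 0.979 = 4552
Band 5: 13400 * 0.965 = 12931
Band 6: 2400 * 0.965 + 5650 * 0.263 = 2316 + 1486 = 3802
→ [6901, 9624, 6051, 4552, 12931, 3802]
— Period 2 —
Births: 4552 * 0.515 = 2344
Band 2: 6901 * 0.982 = 6777
Band 3: 9624 * 0.976 = 9393
Band 4: 6051 * 0.979 = 5924
Band 5: 4552 * 0.965 = 4393
Band 6: 12931 * 0.965 + 3802 * 0.263 = 12478 + 1000 = 13478
→ [2344, 6777, 9393, 5924, 4393, 13478]
— Period 3 —
Births: 5924 * 0.515 = 3051
Band 2: 2344 * 0.982 = 2302
Band 3: 6777 * 0.976 = 6614
Band 4: 9393 * 0.979 = 9196
Band 5: 5924 * 0.965 = 5717
Band 6: 4393 * 0.965 + 13478 * 0.263 = 4239 + 3545 = 7784
→ [3051, 2302, 6614, 9196, 5717, 7784]
Total: 42100 → 34664; change = -7436; percentage change = -17.7%

-17.7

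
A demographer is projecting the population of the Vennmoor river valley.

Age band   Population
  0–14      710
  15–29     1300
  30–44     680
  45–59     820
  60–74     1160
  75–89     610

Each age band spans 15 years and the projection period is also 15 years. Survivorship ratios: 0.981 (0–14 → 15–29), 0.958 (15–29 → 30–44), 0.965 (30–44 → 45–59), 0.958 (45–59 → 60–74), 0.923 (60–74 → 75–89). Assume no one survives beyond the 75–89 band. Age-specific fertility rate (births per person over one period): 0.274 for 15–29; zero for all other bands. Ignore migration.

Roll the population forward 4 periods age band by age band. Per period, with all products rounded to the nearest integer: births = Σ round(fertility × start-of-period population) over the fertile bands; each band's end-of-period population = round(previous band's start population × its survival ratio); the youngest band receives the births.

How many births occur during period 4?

51

Period 1.
Births: 1300 × 0.274 = 356
15–29: 710 × 0.981 = 697
30–44: 1300 × 0.958 = 1245
45–59: 680 × 0.965 = 656
60–74: 820 × 0.958 = 786
75–89: 1160 × 0.923 = 1071
End of period: [356, 697, 1245, 656, 786, 1071]
Period 2.
Births: 697 × 0.274 = 191
15–29: 356 × 0.981 = 349
30–44: 697 × 0.958 = 668
45–59: 1245 × 0.965 = 1201
60–74: 656 × 0.958 = 628
75–89: 786 × 0.923 = 725
End of period: [191, 349, 668, 1201, 628, 725]
Period 3.
Births: 349 × 0.274 = 96
15–29: 191 × 0.981 = 187
30–44: 349 × 0.958 = 334
45–59: 668 × 0.965 = 645
60–74: 1201 × 0.958 = 1151
75–89: 628 × 0.923 = 580
End of period: [96, 187, 334, 645, 1151, 580]
Period 4.
Births: 187 × 0.274 = 51
15–29: 96 × 0.981 = 94
30–44: 187 × 0.958 = 179
45–59: 334 × 0.965 = 322
60–74: 645 × 0.958 = 618
75–89: 1151 × 0.923 = 1062
End of period: [51, 94, 179, 322, 618, 1062]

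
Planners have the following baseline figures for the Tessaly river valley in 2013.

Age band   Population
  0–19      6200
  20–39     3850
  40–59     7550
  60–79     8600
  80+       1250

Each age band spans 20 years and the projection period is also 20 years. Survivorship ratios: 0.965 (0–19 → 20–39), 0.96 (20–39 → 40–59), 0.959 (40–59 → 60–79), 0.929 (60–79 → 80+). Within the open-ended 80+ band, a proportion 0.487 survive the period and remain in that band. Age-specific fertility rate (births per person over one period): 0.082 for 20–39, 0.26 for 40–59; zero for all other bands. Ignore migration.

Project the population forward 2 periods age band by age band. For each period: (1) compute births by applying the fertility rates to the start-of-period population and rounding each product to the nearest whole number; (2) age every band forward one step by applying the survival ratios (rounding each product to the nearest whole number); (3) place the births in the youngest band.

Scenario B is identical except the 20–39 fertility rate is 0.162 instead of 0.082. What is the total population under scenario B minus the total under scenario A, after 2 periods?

775

Period 1:
Births: 3850 × 0.082 = 316  |  7550 × 0.26 = 1963 ⇒ total 2279
20–39: 6200 × 0.965 = 5983
40–59: 3850 × 0.96 = 3696
60–79: 7550 × 0.959 = 7240
80+: 8600 × 0.929 + 1250 × 0.487 = 7989 + 609 = 8598
→ [2279, 5983, 3696, 7240, 8598]
Period 2:
Births: 5983 × 0.082 = 491  |  3696 × 0.26 = 961 ⇒ total 1452
20–39: 2279 × 0.965 = 2199
40–59: 5983 × 0.96 = 5744
60–79: 3696 × 0.959 = 3544
80+: 7240 × 0.929 + 8598 × 0.487 = 6726 + 4187 = 10913
→ [1452, 2199, 5744, 3544, 10913]
Scenario A total after 2 periods: 23852
Scenario B projection —
Period 1:
Births: 3850 × 0.162 = 624  |  7550 × 0.26 = 1963 ⇒ total 2587
20–39: 6200 × 0.965 = 5983
40–59: 3850 × 0.96 = 3696
60–79: 7550 × 0.959 = 7240
80+: 8600 × 0.929 + 1250 × 0.487 = 7989 + 609 = 8598
→ [2587, 5983, 3696, 7240, 8598]
Period 2:
Births: 5983 × 0.162 = 969  |  3696 × 0.26 = 961 ⇒ total 1930
20–39: 2587 × 0.965 = 2496
40–59: 5983 × 0.96 = 5744
60–79: 3696 × 0.959 = 3544
80+: 7240 × 0.929 + 8598 × 0.487 = 6726 + 4187 = 10913
→ [1930, 2496, 5744, 3544, 10913]
Scenario B total after 2 periods: 24627
Difference B − A = 24627 − 23852 = 775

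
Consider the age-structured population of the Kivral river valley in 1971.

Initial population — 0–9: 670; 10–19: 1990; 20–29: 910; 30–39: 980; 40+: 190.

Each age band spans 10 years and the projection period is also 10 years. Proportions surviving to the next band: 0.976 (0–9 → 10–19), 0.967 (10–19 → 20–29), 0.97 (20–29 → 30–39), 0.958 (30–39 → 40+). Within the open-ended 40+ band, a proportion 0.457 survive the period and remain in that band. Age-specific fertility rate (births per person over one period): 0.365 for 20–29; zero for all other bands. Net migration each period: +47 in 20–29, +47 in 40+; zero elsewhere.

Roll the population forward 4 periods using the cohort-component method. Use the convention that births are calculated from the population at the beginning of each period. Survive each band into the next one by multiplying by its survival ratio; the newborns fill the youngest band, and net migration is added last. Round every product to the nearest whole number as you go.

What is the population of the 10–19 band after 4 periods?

242

Period 1:
Births: 910 * 0.365 = 332
10–19: 670 * 0.976 = 654
20–29: 1990 * 0.967 = 1924
30–39: 910 * 0.97 = 883
40+: 980 * 0.958 + 190 * 0.457 = 939 + 87 = 1026
Net migration: 20–29 + 47 → 1971; 40+ + 47 → 1073
Giving 332 / 654 / 1971 / 883 / 1073.
Period 2:
Births: 1971 * 0.365 = 719
10–19: 332 * 0.976 = 324
20–29: 654 * 0.967 = 632
30–39: 1971 * 0.97 = 1912
40+: 883 * 0.958 + 1073 * 0.457 = 846 + 490 = 1336
Net migration: 20–29 + 47 → 679; 40+ + 47 → 1383
Giving 719 / 324 / 679 / 1912 / 1383.
Period 3:
Births: 679 * 0.365 = 248
10–19: 719 * 0.976 = 702
20–29: 324 * 0.967 = 313
30–39: 679 * 0.97 = 659
40+: 1912 * 0.958 + 1383 * 0.457 = 1832 + 632 = 2464
Net migration: 20–29 + 47 → 360; 40+ + 47 → 2511
Giving 248 / 702 / 360 / 659 / 2511.
Period 4:
Births: 360 * 0.365 = 131
10–19: 248 * 0.976 = 242
20–29: 702 * 0.967 = 679
30–39: 360 * 0.97 = 349
40+: 659 * 0.958 + 2511 * 0.457 = 631 + 1148 = 1779
Net migration: 20–29 + 47 → 726; 40+ + 47 → 1826
Giving 131 / 242 / 726 / 349 / 1826.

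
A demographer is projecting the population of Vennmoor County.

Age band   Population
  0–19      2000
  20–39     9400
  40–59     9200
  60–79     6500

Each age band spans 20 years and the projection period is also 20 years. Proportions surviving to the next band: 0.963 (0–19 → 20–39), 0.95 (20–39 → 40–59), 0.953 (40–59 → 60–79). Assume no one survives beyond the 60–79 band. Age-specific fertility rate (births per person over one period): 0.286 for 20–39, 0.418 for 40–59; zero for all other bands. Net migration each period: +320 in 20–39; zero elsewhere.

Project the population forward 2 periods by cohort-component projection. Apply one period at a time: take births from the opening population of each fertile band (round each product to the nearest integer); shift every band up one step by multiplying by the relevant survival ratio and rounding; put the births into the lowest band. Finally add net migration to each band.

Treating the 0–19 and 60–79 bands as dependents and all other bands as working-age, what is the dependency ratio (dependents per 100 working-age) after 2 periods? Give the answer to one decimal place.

— Period 1 —
Births: 9400 × 0.286 = 2688  |  9200 × 0.418 = 3846 ⇒ total 6534
20–39: 2000 × 0.963 = 1926
40–59: 9400 × 0.95 = 8930
60–79: 9200 × 0.953 = 8768
Net migration: 20–39 + 320 → 2246
→ [6534, 2246, 8930, 8768]
— Period 2 —
Births: 2246 × 0.286 = 642  |  8930 × 0.418 = 3733 ⇒ total 4375
20–39: 6534 × 0.963 = 6292
40–59: 2246 × 0.95 = 2134
60–79: 8930 × 0.953 = 8510
Net migration: 20–39 + 320 → 6612
→ [4375, 6612, 2134, 8510]
Dependents (band 0–19 + band 60–79) = 4375 + 8510 = 12885; working-age = 8746; ratio = 12885/8746 × 100 = 147.3

147.3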